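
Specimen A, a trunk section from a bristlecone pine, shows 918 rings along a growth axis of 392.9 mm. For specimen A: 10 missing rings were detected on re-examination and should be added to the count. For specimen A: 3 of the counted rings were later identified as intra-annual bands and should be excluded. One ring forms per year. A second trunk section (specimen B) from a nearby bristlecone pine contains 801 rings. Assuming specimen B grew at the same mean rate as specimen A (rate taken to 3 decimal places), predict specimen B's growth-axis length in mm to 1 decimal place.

Specimen A: true ring count = 918 − 3 + 10 = 925.
A: 392.9 mm over 925 years gives 392.9 / 925 ≈ 0.425 mm/year.
For B, 0.425 mm/year × 801 years = 340.4 mm.

340.4 mm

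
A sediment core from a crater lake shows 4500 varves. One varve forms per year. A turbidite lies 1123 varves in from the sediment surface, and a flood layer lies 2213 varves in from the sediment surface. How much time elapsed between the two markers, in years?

1090 years

Separation: 2213 − 1123 = 1090 varves.
One varve per year makes the interval 1090 years.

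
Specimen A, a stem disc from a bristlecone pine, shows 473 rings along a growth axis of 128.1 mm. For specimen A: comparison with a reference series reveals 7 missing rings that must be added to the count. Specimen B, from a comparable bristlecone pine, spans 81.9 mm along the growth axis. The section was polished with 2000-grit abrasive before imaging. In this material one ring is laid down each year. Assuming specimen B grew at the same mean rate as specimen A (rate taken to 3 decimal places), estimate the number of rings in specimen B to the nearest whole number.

307 rings

Specimen A: after corrections the count is 473 + 7 = 480 rings.
A: Mean rate = 128.1 mm / 480 years ≈ 0.267 mm per year.
B spans 81.9 / 0.267 = 306.74 years ≈ 307 rings.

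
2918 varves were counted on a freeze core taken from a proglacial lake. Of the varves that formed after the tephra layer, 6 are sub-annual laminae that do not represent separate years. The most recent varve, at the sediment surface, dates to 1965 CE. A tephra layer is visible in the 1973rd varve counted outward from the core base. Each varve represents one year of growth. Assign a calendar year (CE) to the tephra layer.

The tephra layer sits at varve 1973 from the core base, so 2918 − 1973 = 945 varves formed after it.
Removing the 6 false varves leaves 945 − 6 = 939 true varves beyond the tephra layer.
The varve at the sediment surface is 1965 CE, so the tephra layer dates to 1965 − 939 = 1026 CE.

1026 CE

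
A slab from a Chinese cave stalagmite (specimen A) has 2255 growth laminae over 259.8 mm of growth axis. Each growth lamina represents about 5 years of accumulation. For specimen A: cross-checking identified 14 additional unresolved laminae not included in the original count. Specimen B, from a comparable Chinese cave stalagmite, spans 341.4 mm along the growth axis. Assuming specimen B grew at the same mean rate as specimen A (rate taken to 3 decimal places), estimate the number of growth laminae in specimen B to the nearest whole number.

2969 growth laminae

Specimen A: after corrections the count is 2255 + 14 = 2269 growth laminae.
Specimen A: multiplying by 5 years per growth lamina: 2269 × 5 = 11345 years.
A: Mean rate = 259.8 mm / 11345 years ≈ 0.023 mm/year.
Specimen B: 341.4 mm / 0.023 mm per year = 14843.48 years; at 5 years per growth lamina that is 14843.48 / 5 ≈ 2969 growth laminae.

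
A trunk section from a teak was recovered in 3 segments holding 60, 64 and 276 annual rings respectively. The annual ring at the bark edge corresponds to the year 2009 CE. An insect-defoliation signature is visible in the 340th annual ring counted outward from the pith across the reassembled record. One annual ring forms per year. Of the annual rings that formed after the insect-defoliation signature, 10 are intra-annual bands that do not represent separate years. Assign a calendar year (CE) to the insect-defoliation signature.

1959 CE

Total annual rings = 60 + 64 + 276 = 400.
400 − 340 = 60 annual rings lie beyond the insect-defoliation signature toward the bark edge.
Removing the 10 false annual rings leaves 60 − 10 = 50 true annual rings beyond the insect-defoliation signature.
2009 − 50 = 1959 CE.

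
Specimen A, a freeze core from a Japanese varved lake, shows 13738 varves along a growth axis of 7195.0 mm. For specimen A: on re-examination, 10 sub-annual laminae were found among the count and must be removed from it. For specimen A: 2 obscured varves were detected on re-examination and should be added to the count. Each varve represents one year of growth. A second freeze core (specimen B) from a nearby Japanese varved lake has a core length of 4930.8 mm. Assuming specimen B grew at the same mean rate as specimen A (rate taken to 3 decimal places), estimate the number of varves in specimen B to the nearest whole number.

9410 varves

Specimen A: after corrections the count is 13738 − 10 + 2 = 13730 varves.
A: 7195.0 mm over 13730 years gives 7195.0 / 13730 ≈ 0.524 mm per year.
Specimen B: 4930.8 mm / 0.524 mm per year = 9409.92 years ≈ 9410 varves.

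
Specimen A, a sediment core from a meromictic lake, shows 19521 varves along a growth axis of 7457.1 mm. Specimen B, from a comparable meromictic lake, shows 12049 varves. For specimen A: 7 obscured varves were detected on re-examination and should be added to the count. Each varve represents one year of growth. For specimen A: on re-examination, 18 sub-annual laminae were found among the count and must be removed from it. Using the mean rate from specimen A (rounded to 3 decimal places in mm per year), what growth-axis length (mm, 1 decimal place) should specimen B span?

4602.7 mm

Specimen A: adjusted count: 19521 − 18 + 7 = 19510 varves.
A: 7457.1 mm over 19510 years gives 7457.1 / 19510 ≈ 0.382 mm/year.
For B, 0.382 mm/year × 12049 years = 4602.7 mm.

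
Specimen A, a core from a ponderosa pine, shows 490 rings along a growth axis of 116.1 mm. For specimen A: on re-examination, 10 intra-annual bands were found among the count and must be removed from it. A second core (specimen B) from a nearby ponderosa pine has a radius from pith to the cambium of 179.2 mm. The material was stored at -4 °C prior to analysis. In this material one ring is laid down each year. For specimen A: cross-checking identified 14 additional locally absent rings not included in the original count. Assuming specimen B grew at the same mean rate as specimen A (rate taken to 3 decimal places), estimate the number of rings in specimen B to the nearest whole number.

Specimen A: adjusted count: 490 − 10 + 14 = 494 rings.
A: Mean rate = 116.1 mm / 494 years ≈ 0.235 mm/yr.
For B, 179.2 / 0.235 = 762.55 years ≈ 763 rings.

763 rings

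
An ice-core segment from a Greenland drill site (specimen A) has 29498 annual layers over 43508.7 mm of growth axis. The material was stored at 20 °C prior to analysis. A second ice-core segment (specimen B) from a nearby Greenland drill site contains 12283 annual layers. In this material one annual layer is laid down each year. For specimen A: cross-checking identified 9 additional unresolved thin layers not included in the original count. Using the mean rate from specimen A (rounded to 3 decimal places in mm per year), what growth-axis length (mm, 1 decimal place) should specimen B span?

Specimen A: adjusted count: 29498 + 9 = 29507 annual layers.
A: Mean rate = 43508.7 mm / 29507 years ≈ 1.475 mm/yr.
For B, 1.475 mm/year × 12283 years = 18117.4 mm.

18117.4 mm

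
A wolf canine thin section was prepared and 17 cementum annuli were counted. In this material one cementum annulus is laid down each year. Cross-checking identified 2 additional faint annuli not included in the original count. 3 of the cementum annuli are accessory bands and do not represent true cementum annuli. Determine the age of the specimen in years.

16 years

True cementum annulus count = 17 − 3 + 2 = 16.
With a one-to-one cementum annulus periodicity this is 16 years.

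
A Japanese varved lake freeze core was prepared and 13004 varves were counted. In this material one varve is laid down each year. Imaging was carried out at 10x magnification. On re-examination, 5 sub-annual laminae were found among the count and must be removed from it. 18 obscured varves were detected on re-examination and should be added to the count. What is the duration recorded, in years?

13017 yr

Adjusted count: 13004 − 5 + 18 = 13017 varves.
One varve per year makes the duration 13017 years.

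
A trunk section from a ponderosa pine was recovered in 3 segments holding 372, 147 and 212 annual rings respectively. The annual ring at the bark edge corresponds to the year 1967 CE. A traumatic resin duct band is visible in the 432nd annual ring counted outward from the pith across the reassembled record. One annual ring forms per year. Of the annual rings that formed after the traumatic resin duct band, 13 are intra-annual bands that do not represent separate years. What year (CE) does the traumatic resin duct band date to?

1681 CE

Total annual rings = 372 + 147 + 212 = 731.
The traumatic resin duct band sits at annual ring 432 from the pith, so 731 − 432 = 299 annual rings formed after it.
Excluding 13 false annual rings: 299 − 13 = 286.
The annual ring at the bark edge is 1967 CE, so the traumatic resin duct band dates to 1967 − 286 = 1681 CE.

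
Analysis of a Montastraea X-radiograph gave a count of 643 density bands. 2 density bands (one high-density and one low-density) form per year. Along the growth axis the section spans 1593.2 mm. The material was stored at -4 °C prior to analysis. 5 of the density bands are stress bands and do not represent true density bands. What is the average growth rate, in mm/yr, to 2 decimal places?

4.99 mm/yr

True density band count = 643 − 5 = 638.
With 2 density bands per year, 638 / 2 = 319 years.
Extension rate ≈ 1593.2 / 319 = 4.99 mm/yr.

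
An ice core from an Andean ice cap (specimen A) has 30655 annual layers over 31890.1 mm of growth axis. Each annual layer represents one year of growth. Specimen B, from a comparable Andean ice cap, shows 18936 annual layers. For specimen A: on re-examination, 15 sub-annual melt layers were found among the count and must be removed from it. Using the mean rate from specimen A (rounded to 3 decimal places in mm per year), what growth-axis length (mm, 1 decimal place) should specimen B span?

Specimen A: correcting the raw count gives 30655 − 15 = 30640 true annual layers.
A: Mean rate = 31890.1 mm / 30640 years ≈ 1.041 mm/year.
For B, 1.041 mm/year × 18936 years = 19712.4 mm.

19712.4 mm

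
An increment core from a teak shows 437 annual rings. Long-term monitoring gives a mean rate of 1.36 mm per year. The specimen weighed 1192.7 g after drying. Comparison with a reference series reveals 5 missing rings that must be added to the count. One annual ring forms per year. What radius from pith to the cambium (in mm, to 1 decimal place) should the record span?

601.1 mm

Adjusted count: 437 + 5 = 442 annual rings.
Length ≈ 1.36 × 442 = 601.1 mm.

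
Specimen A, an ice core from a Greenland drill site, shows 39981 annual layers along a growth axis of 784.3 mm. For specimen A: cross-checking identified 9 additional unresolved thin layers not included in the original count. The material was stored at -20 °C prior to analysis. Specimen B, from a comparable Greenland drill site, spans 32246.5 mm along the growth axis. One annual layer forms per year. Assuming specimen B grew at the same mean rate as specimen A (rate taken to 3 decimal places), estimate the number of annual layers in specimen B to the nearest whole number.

Specimen A: adjusted count: 39981 + 9 = 39990 annual layers.
A: Extension rate ≈ 784.3 / 39990 = 0.020 mm/year.
For B, 32246.5 / 0.020 = 1612325.00 years ≈ 1612325 annual layers.

1612325 annual layers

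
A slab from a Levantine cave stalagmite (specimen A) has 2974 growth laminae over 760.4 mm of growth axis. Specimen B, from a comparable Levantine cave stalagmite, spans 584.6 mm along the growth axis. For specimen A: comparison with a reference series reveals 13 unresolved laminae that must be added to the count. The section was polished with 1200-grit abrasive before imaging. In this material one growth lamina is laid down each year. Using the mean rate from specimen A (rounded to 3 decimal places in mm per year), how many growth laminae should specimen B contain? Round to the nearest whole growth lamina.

Specimen A: true growth lamina count = 2974 + 13 = 2987.
A: 760.4 mm over 2987 years gives 760.4 / 2987 ≈ 0.255 mm/year.
For B, 584.6 / 0.255 = 2292.55 years ≈ 2293 growth laminae.

2293 growth laminae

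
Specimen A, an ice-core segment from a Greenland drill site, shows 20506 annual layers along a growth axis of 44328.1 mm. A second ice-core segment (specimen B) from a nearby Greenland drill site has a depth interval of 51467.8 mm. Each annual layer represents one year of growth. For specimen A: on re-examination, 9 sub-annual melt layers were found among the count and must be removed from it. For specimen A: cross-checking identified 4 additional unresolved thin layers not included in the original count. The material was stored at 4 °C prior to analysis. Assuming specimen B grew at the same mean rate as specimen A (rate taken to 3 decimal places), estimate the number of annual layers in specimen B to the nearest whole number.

Specimen A: after corrections the count is 20506 − 9 + 4 = 20501 annual layers.
A: 44328.1 mm over 20501 years gives 44328.1 / 20501 ≈ 2.162 mm/year.
For B, 51467.8 / 2.162 = 23805.64 years ≈ 23806 annual layers.

23806 annual layers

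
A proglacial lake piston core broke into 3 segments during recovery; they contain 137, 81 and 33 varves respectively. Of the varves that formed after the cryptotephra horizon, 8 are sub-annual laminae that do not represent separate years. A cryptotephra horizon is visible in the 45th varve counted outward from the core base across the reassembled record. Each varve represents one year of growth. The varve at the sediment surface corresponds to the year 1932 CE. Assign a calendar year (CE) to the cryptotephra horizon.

Total varves = 137 + 81 + 33 = 251.
251 − 45 = 206 varves lie beyond the cryptotephra horizon toward the sediment surface.
Removing the 8 false varves leaves 206 − 8 = 198 true varves beyond the cryptotephra horizon.
The varve at the sediment surface is 1932 CE, so the cryptotephra horizon dates to 1932 − 198 = 1734 CE.

1734 CE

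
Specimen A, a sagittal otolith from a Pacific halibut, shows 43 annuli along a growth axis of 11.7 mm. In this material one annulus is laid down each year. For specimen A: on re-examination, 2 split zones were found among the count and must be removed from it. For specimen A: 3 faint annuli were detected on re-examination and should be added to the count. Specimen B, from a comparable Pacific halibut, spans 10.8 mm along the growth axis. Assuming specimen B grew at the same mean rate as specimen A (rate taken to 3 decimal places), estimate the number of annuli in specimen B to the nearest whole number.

Specimen A: after corrections the count is 43 − 2 + 3 = 44 annuli.
A: Extension rate ≈ 11.7 / 44 = 0.266 mm/yr.
For B, 10.8 / 0.266 = 40.60 years ≈ 41 annuli.

41 annuli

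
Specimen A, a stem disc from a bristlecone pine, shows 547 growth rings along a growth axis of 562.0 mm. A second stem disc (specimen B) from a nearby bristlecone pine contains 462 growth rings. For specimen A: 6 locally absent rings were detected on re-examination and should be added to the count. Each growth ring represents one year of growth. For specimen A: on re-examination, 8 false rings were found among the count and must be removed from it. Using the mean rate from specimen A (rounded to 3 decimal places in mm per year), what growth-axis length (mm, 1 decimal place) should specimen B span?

Specimen A: adjusted count: 547 − 8 + 6 = 545 growth rings.
A: Mean rate = 562.0 mm / 545 years ≈ 1.031 mm/year.
For B, 1.031 mm/year × 462 years = 476.3 mm.

476.3 mm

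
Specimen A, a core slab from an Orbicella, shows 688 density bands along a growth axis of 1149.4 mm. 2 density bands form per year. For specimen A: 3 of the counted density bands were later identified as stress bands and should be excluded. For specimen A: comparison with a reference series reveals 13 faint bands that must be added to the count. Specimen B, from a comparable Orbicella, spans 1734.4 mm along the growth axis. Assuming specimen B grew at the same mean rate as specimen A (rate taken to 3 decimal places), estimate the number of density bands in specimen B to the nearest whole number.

1053 density bands

Specimen A: after corrections the count is 688 − 3 + 13 = 698 density bands.
Specimen A: with 2 density bands per year, 698 / 2 = 349 years.
A: Mean rate = 1149.4 mm / 349 years ≈ 3.293 mm per year.
For B, 1734.4 / 3.293 = 526.69 years; at 2 density bands per year that is 526.69 × 2 ≈ 1053 density bands.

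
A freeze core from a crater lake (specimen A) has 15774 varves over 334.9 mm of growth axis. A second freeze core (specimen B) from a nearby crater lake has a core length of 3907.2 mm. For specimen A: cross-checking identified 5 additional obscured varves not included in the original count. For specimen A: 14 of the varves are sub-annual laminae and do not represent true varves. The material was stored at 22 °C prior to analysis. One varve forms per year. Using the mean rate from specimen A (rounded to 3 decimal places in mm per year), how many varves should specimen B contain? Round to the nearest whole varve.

186057 varves

Specimen A: true varve count = 15774 − 14 + 5 = 15765.
A: Extension rate ≈ 334.9 / 15765 = 0.021 mm/yr.
Specimen B: 3907.2 mm / 0.021 mm per year = 186057.14 years ≈ 186057 varves.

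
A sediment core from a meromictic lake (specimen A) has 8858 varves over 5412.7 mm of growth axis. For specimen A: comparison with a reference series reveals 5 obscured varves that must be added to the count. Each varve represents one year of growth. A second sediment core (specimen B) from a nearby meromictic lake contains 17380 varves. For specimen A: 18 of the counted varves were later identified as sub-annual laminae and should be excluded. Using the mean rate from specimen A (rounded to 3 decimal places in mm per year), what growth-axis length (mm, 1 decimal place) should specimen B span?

Specimen A: after corrections the count is 8858 − 18 + 5 = 8845 varves.
A: 5412.7 mm over 8845 years gives 5412.7 / 8845 ≈ 0.612 mm per year.
Length of B = 0.612 × 17380 = 10636.6 mm.

10636.6 mm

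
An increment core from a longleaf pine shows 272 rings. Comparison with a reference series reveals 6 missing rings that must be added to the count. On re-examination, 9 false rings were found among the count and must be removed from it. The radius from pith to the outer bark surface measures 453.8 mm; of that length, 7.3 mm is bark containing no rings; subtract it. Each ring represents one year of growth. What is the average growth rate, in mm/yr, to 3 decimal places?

Correcting the raw count gives 272 − 9 + 6 = 269 true rings.
Net length = 453.8 − 7.3 = 446.5 mm.
446.5 mm over 269 years gives 446.5 / 269 ≈ 1.660 mm/yr.

1.660 mm/yr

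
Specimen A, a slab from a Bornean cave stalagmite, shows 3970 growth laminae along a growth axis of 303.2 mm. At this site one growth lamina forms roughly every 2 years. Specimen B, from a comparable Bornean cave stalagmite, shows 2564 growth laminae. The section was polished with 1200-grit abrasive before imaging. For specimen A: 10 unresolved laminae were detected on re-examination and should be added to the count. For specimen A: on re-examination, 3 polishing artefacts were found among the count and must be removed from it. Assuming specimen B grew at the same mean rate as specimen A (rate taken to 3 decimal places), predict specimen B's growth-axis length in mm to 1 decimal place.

194.9 mm

Specimen A: after corrections the count is 3970 − 3 + 10 = 3977 growth laminae.
Specimen A: at 2 years per growth lamina, 3977 × 2 = 7954 years.
A: 303.2 mm over 7954 years gives 303.2 / 7954 ≈ 0.038 mm/year.
Specimen B: 2564 growth laminae at 2 years each span 2564 × 2 = 5128 years. Length of B = 0.038 × 5128 = 194.9 mm.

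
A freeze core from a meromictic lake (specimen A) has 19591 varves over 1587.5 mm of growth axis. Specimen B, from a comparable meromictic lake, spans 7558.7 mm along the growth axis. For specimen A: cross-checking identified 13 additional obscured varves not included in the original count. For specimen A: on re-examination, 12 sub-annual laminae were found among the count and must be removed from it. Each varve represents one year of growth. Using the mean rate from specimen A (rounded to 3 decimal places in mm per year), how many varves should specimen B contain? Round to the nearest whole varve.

Specimen A: true varve count = 19591 − 12 + 13 = 19592.
A: Mean rate = 1587.5 mm / 19592 years ≈ 0.081 mm per year.
For B, 7558.7 / 0.081 = 93317.28 years ≈ 93317 varves.

93317 varves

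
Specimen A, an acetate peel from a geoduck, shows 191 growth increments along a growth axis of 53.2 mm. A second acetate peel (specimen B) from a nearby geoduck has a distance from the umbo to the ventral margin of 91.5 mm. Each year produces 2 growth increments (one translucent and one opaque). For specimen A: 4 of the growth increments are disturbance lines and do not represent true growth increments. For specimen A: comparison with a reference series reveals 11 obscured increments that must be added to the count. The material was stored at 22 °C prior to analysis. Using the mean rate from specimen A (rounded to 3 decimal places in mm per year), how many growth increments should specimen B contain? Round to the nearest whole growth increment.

Specimen A: adjusted count: 191 − 4 + 11 = 198 growth increments.
Specimen A: with 2 growth increments per year, 198 / 2 = 99 years.
A: 53.2 mm over 99 years gives 53.2 / 99 ≈ 0.537 mm per year.
For B, 91.5 / 0.537 = 170.39 years; at 2 growth increments per year that is 170.39 × 2 ≈ 341 growth increments.

341 growth increments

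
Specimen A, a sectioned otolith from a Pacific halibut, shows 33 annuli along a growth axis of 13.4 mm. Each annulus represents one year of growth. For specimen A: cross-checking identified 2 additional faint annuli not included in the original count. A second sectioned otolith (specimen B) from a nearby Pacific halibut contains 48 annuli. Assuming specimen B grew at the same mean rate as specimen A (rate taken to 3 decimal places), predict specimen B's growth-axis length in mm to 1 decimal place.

18.4 mm

Specimen A: true annulus count = 33 + 2 = 35.
A: Extension rate ≈ 13.4 / 35 = 0.383 mm/yr.
B's length ≈ 0.383 × 48 = 18.4 mm.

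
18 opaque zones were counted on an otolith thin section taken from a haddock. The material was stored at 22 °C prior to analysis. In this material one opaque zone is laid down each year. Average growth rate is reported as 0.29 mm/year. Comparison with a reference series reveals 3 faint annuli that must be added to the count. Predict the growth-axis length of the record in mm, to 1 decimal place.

6.1 mm

Correcting the raw count gives 18 + 3 = 21 true opaque zones.
21 years at 0.29 mm/year gives 0.29 × 21 = 6.1 mm.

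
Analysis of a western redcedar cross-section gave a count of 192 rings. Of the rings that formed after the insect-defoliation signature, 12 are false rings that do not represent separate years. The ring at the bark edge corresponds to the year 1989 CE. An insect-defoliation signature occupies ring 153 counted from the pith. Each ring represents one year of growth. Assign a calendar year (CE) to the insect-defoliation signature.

Between ring 153 and the bark edge there are 192 − 153 = 39 rings.
39 − 12 false = 27 true rings after the insect-defoliation signature.
The ring at the bark edge is 1989 CE, so the insect-defoliation signature dates to 1989 − 27 = 1962 CE.

1962 CE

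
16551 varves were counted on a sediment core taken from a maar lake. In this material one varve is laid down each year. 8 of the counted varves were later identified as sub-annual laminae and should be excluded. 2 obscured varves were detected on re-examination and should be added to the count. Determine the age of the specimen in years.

16545 years

Correcting the raw count gives 16551 − 8 + 2 = 16545 true varves.
At one varve per year, that is 16545 years.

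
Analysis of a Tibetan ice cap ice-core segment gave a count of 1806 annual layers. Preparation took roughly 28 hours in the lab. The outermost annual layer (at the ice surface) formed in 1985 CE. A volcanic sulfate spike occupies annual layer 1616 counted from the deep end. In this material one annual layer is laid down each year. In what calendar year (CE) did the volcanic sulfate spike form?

Between annual layer 1616 and the ice surface there are 1806 − 1616 = 190 annual layers.
1985 − 190 = 1795 CE.

1795 CE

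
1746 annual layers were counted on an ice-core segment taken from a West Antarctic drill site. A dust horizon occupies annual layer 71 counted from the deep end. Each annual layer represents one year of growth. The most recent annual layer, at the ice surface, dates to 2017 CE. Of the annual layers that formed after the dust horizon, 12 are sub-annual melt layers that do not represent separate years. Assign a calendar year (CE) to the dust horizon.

Between annual layer 71 and the ice surface there are 1746 − 71 = 1675 annual layers.
Removing the 12 false annual layers leaves 1675 − 12 = 1663 true annual layers beyond the dust horizon.
Counting back 1663 years from 2017 CE places the dust horizon in 2017 − 1663 = 354 CE.

354 CE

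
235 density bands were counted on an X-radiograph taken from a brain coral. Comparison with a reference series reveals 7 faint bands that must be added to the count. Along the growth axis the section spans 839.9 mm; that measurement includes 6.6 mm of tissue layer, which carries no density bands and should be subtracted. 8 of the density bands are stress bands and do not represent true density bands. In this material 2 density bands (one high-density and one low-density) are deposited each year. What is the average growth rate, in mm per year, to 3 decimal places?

Correcting the raw count gives 235 − 8 + 7 = 234 true density bands.
Dividing by 2 density bands per year: 234 / 2 = 117 years.
Removing the 6.6 mm offcut leaves 839.9 − 6.6 = 833.3 mm.
Mean rate = 833.3 mm / 117 years ≈ 7.122 mm per year.

7.122 mm per year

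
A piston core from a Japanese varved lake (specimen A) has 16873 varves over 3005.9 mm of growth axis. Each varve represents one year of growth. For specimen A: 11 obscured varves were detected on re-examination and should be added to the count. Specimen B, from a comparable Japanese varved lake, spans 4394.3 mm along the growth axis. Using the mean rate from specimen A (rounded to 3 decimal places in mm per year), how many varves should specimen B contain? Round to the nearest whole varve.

24687 varves

Specimen A: adjusted count: 16873 + 11 = 16884 varves.
A: 3005.9 mm over 16884 years gives 3005.9 / 16884 ≈ 0.178 mm/yr.
Specimen B: 4394.3 mm / 0.178 mm per year = 24687.08 years ≈ 24687 varves.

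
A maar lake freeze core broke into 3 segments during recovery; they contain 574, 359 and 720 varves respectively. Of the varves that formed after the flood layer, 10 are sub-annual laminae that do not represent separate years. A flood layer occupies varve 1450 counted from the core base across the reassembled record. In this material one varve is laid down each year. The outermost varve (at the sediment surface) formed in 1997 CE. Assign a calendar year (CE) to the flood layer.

Total varves = 574 + 359 + 720 = 1653.
1653 − 1450 = 203 varves lie beyond the flood layer toward the sediment surface.
Excluding 10 false varves: 203 − 10 = 193.
The varve at the sediment surface is 1997 CE, so the flood layer dates to 1997 − 193 = 1804 CE.

1804 CE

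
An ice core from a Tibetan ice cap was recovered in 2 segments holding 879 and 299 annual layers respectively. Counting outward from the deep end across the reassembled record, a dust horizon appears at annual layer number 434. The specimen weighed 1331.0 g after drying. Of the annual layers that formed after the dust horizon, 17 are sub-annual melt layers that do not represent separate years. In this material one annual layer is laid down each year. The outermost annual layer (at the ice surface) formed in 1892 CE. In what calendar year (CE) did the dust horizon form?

1165 CE

Total annual layers = 879 + 299 = 1178.
The dust horizon sits at annual layer 434 from the deep end, so 1178 − 434 = 744 annual layers formed after it.
Excluding 17 false annual layers: 744 − 17 = 727.
The annual layer at the ice surface is 1892 CE, so the dust horizon dates to 1892 − 727 = 1165 CE.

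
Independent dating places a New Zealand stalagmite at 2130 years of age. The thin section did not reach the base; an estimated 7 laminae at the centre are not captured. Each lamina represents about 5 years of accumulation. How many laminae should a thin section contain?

419 laminae

At 5 years per lamina, 2130 / 5 = 426 laminae are expected.
Subtracting the 7 laminae not captured gives 426 − 7 = 419 laminae in the record.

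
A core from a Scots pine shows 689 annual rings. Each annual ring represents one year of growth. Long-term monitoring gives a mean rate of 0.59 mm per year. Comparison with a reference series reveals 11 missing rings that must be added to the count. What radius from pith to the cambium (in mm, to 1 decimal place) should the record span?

413.0 mm

True annual ring count = 689 + 11 = 700.
Length ≈ 0.59 × 700 = 413.0 mm.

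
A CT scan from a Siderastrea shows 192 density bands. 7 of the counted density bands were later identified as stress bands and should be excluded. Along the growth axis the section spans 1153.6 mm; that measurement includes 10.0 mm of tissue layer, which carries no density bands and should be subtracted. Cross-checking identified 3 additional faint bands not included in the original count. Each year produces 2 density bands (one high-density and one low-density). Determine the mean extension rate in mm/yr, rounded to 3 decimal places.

Adjusted count: 192 − 7 + 3 = 188 density bands.
With 2 density bands per year, 188 / 2 = 94 years.
Removing the 10.0 mm offcut leaves 1153.6 − 10.0 = 1143.6 mm.
1143.6 mm over 94 years gives 1143.6 / 94 ≈ 12.166 mm/yr.

12.166 mm/yr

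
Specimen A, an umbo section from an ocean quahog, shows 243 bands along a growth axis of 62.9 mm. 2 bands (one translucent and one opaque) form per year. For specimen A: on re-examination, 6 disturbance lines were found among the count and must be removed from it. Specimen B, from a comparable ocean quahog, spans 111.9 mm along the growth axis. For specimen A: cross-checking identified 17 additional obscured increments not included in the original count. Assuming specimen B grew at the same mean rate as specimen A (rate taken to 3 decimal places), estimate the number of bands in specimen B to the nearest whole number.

452 bands

Specimen A: adjusted count: 243 − 6 + 17 = 254 bands.
Specimen A: 254 bands at 2 per year is 254 / 2 = 127 years.
A: Mean rate = 62.9 mm / 127 years ≈ 0.495 mm per year.
Specimen B: 111.9 mm / 0.495 mm per year = 226.06 years; at 2 bands per year that is 226.06 × 2 ≈ 452 bands.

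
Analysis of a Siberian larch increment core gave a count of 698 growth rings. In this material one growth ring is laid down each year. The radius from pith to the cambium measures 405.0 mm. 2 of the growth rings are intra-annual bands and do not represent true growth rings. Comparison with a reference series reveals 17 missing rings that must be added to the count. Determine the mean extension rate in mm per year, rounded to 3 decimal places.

Adjusted count: 698 − 2 + 17 = 713 growth rings.
Extension rate ≈ 405.0 / 713 = 0.568 mm per year.

0.568 mm per year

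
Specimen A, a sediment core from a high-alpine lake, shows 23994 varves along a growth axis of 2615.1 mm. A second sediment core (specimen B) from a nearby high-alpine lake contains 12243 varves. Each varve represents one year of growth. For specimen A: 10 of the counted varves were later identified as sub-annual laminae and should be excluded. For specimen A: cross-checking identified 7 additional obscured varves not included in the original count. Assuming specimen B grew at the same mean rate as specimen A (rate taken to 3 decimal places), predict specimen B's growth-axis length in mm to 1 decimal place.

Specimen A: true varve count = 23994 − 10 + 7 = 23991.
A: Mean rate = 2615.1 mm / 23991 years ≈ 0.109 mm/yr.
B's length ≈ 0.109 × 12243 = 1334.5 mm.

1334.5 mm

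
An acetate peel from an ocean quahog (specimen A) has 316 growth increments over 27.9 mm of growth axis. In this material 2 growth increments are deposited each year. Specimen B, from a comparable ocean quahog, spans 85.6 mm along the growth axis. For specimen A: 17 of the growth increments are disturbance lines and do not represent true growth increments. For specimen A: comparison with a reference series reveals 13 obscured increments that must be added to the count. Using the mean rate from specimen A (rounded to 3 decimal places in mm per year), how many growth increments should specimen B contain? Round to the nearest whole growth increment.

Specimen A: adjusted count: 316 − 17 + 13 = 312 growth increments.
Specimen A: 312 growth increments at 2 per year is 312 / 2 = 156 years.
A: Extension rate ≈ 27.9 / 156 = 0.179 mm per year.
For B, 85.6 / 0.179 = 478.21 years; at 2 growth increments per year that is 478.21 × 2 ≈ 956 growth increments.

956 growth increments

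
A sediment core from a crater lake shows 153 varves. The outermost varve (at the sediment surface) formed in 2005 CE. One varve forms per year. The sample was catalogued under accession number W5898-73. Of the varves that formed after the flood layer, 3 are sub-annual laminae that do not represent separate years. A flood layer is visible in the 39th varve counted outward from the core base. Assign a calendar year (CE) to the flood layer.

153 − 39 = 114 varves lie beyond the flood layer toward the sediment surface.
Removing the 3 false varves leaves 114 − 3 = 111 true varves beyond the flood layer.
The varve at the sediment surface is 2005 CE, so the flood layer dates to 2005 − 111 = 1894 CE.

1894 CE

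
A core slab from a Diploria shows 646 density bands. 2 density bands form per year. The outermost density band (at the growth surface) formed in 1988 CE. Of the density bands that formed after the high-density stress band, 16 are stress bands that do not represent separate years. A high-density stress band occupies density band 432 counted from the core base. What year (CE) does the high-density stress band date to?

1889 CE

Between density band 432 and the growth surface there are 646 − 432 = 214 density bands.
Removing the 16 false density bands leaves 214 − 16 = 198 true density bands beyond the high-density stress band.
198 density bands at 2 per year is 198 / 2 = 99 years.
Counting back 99 years from 1988 CE places the high-density stress band in 1988 − 99 = 1889 CE.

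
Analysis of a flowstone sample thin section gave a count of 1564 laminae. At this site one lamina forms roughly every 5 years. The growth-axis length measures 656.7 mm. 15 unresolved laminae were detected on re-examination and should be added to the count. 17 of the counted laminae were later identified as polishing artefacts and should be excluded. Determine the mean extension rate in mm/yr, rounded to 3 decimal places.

True lamina count = 1564 − 17 + 15 = 1562.
At 5 years per lamina, 1562 × 5 = 7810 years.
Extension rate ≈ 656.7 / 7810 = 0.084 mm/yr.

0.084 mm/yr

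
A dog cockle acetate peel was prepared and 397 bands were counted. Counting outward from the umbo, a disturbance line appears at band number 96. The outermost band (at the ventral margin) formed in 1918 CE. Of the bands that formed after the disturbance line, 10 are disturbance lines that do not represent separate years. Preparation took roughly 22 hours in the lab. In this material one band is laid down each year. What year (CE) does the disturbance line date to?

1627 CE

Between band 96 and the ventral margin there are 397 − 96 = 301 bands.
301 − 10 false = 291 true bands after the disturbance line.
1918 − 291 = 1627 CE.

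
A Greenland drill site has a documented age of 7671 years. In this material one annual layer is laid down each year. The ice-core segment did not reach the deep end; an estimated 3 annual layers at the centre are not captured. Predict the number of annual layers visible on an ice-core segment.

7668 annual layers

Expected annual layers over 7671 years: 7671.
Less the 3 uncaptured annual layers: 7671 − 3 = 7668.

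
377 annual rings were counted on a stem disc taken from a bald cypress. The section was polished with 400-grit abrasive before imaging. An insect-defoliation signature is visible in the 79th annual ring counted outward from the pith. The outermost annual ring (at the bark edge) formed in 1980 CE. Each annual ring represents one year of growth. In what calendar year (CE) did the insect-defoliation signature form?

1682 CE

Between annual ring 79 and the bark edge there are 377 − 79 = 298 annual rings.
The annual ring at the bark edge is 1980 CE, so the insect-defoliation signature dates to 1980 − 298 = 1682 CE.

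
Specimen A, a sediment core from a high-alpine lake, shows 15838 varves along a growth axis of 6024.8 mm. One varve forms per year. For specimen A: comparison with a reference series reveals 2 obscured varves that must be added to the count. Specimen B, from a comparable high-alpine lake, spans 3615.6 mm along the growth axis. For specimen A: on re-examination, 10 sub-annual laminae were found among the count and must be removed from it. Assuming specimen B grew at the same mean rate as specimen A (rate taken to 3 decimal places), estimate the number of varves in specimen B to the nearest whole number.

9490 varves

Specimen A: after corrections the count is 15838 − 10 + 2 = 15830 varves.
A: Mean rate = 6024.8 mm / 15830 years ≈ 0.381 mm/year.
For B, 3615.6 / 0.381 = 9489.76 years ≈ 9490 varves.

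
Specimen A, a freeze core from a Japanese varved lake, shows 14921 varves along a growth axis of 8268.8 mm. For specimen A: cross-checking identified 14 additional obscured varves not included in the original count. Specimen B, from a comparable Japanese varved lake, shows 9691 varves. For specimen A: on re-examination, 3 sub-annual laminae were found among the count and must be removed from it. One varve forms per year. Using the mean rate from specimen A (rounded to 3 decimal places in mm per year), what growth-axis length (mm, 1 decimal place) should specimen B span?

5368.8 mm

Specimen A: after corrections the count is 14921 − 3 + 14 = 14932 varves.
A: Extension rate ≈ 8268.8 / 14932 = 0.554 mm/year.
For B, 0.554 mm/year × 9691 years = 5368.8 mm.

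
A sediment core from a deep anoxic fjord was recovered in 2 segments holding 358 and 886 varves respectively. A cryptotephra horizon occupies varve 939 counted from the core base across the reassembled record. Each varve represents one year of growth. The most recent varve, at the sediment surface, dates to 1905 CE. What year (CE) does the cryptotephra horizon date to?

Total varves = 358 + 886 = 1244.
The cryptotephra horizon sits at varve 939 from the core base, so 1244 − 939 = 305 varves formed after it.
Counting back 305 years from 1905 CE places the cryptotephra horizon in 1905 − 305 = 1600 CE.

1600 CE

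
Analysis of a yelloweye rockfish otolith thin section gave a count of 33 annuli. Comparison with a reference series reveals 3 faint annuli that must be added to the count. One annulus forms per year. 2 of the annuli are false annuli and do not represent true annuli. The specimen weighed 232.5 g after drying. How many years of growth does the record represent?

34 yr

After corrections the count is 33 − 2 + 3 = 34 annuli.
At one annulus per year, that is 34 years.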